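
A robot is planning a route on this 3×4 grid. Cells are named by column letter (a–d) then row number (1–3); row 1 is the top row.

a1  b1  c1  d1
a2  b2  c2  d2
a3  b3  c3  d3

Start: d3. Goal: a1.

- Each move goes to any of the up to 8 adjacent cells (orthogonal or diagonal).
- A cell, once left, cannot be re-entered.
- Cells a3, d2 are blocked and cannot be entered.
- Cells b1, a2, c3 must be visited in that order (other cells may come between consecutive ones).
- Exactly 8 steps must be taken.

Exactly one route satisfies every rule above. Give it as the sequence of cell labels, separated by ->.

d3 -> c2 -> c1 -> b1 -> a2 -> b3 -> c3 -> b2 -> a1

The waypoints must appear in the order b1, a2, c3, with no cell reused.
Route from d3: up-left 1 to c2, up 1 to c1, left 1 to b1, down-left 1 to a2, down-right 1 to b3, right 1 to c3, up-left 2 to a1 — 8 moves in all.
Check: order respected (b1 at step 3, a2 at step 4, c3 at step 6); 8 moves as required.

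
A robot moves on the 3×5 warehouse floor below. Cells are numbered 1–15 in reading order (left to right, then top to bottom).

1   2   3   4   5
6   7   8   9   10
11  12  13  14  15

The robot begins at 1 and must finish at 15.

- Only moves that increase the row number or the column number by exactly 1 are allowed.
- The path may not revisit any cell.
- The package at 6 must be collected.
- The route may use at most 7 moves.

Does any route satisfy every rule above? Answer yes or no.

One route that works: 1 → 6 → 11 → 12 → 13 → 14 → 15.

yes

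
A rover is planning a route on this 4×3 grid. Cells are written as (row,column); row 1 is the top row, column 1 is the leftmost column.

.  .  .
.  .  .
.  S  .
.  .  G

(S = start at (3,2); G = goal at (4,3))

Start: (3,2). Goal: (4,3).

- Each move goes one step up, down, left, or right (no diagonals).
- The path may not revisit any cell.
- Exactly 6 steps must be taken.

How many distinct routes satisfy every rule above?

3

Need simple routes of exactly 6 moves from (3,2) to (4,3) (Manhattan distance 2, so 2 moves are spent on a detour and 2 undoing it).
Enumerating: (3,2) (2,2) (1,2) (1,3) (2,3) (3,3) (4,3) | (3,2) (2,2) (2,1) (3,1) (4,1) (4,2) (4,3) | (3,2) (3,1) (2,1) (2,2) (2,3) (3,3) (4,3).
That gives 3 routes.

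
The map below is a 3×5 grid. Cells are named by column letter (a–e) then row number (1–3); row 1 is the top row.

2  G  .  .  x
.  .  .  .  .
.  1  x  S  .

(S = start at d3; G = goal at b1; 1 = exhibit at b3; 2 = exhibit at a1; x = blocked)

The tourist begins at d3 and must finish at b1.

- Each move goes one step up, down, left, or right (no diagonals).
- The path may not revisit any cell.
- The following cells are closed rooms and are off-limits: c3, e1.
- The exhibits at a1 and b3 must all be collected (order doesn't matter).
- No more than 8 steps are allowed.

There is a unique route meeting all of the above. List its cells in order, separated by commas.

d3, d2, c2, b2, b3, a3, a2, a1, b1

Any route must reach a1 and b3 and still end at b1 within 8 moves, so the order of the required stops is forced.
Route from d3: up to d2, 2× left (reaching b2), down to b3, left to a3, 2× up (reaching a1), right to b1 — 8 moves in all.
Check: all required cells visited; 8 ≤ 8 moves.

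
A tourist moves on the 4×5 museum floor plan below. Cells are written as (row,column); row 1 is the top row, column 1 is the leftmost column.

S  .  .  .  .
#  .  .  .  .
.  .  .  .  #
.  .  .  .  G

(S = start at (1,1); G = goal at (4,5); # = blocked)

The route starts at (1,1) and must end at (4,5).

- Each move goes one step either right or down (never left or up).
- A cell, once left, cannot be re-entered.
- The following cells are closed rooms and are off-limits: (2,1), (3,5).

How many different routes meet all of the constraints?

A right/down-only route from (1,1) to (4,5) makes exactly 3 down-moves and 4 right-moves in some order.
With no other constraints that would be C(7,3) = 35 routes.
Subtract routes through each blocked cell (inclusion–exclusion for overlaps): − through (2,1): 15 − through (3,5): 15 + through (2,1)&(3,5): 5 → 10.
That gives 10 routes.

10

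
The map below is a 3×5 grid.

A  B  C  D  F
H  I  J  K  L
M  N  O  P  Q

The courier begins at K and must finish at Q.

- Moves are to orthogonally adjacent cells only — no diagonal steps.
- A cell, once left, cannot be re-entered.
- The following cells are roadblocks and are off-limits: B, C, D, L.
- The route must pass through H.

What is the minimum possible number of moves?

8

Any route passes through H somewhere between K and Q. Summing Manhattan distances along the two legs (K → H → Q) gives a lower bound of 3 + 5 = 8 moves.
A route of 8 moves achieves this: K → J → I → H → M → N → O → P → Q.
Since 8 matches the lower bound, it is optimal.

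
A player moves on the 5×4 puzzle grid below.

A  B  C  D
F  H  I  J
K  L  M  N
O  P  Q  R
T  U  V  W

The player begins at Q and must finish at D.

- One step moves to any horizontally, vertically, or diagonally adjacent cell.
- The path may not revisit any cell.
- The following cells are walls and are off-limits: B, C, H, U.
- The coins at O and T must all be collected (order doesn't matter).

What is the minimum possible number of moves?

Any route passes through O and T in some order between Q and D. Summing Chebyshev distances along each leg and taking the cheapest ordering (Q → T → O → D) gives a lower bound of 2 + 1 + 3 = 6 moves.
A route of 6 moves achieves this: Q → P → T → O → L → I → D.
Since 6 matches the lower bound, it is optimal.

6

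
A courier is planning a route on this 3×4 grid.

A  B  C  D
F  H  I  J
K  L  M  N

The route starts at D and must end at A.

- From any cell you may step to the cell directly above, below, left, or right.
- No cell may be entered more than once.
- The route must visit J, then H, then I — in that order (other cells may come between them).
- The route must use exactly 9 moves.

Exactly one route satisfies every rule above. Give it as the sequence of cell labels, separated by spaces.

D J N M L H I C B A

The waypoints must appear in the order J, H, I, with no cell reused.
Route from D: 2× down (reaching N), 2× left (reaching L), up to H, right to I, up to C, 2× left (reaching A) — 9 moves in all.
Check: order respected (J at step 1, H at step 5, I at step 6); 9 moves as required.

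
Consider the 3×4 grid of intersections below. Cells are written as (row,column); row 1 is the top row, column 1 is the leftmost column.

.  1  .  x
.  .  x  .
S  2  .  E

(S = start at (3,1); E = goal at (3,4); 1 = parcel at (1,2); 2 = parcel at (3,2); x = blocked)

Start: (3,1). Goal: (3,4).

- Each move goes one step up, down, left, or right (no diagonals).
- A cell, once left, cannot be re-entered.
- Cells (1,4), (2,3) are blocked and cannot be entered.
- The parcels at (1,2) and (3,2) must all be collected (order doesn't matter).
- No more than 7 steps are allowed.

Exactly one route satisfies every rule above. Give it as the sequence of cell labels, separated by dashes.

Any route must reach (1,2) and (3,2) and still end at (3,4) within 7 moves, so the order of the required stops is forced.
Route from (3,1): 2× up (reaching (1,1)), right to (1,2), 2× down (reaching (3,2)), 2× right (reaching (3,4)) — 7 moves in all.
Check: all required cells visited; 7 ≤ 7 moves.

(3,1) - (2,1) - (1,1) - (1,2) - (2,2) - (3,2) - (3,3) - (3,4)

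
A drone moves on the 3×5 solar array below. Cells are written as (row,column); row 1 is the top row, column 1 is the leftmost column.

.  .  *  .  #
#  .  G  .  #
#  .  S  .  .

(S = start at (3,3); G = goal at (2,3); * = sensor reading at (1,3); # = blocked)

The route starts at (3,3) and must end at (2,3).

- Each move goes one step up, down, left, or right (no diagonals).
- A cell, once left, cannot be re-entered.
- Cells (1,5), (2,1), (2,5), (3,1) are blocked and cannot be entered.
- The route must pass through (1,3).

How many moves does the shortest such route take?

Any route passes through (1,3) somewhere between (3,3) and (2,3). Summing Manhattan distances along the two legs ((3,3) → (1,3) → (2,3)) gives a lower bound of 2 + 1 = 3 moves.
The shortest route satisfying every rule uses 5 moves: (3,3) → (3,2) → (2,2) → (1,2) → (1,3) → (2,3).
The bound of 3 isn't tight here; checking systematically, no route of length 3 through 4 satisfies every constraint, so 5 is the minimum.

5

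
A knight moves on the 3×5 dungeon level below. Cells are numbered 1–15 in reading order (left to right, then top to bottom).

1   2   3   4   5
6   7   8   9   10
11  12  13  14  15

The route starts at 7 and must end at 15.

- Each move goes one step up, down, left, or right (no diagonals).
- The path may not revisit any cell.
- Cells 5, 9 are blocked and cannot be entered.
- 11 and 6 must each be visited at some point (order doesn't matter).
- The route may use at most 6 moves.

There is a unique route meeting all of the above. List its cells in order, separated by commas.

7, 6, 11, 12, 13, 14, 15

The budget equals the shortest possible length, so every move has to be on a shortest route through the required cells.
Route from 7: left to 6, down to 11, 4× right (reaching 15) — 6 moves in all.
Check: all required cells visited; 6 ≤ 6 moves.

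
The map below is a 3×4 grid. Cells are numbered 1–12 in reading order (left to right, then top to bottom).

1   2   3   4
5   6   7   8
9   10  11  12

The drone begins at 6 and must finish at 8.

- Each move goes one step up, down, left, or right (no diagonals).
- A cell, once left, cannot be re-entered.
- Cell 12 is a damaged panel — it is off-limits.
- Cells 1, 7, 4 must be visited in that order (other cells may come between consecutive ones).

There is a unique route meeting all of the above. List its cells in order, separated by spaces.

6 2 1 5 9 10 11 7 3 4 8

The waypoints must appear in the order 1, 7, 4, with no cell reused.
Route from 6: up to 2, left to 1, 2× down (reaching 9), 2× right (reaching 11), 2× up (reaching 3), right to 4, down to 8 — 10 moves in all.
Check: order respected (1 at step 2, 7 at step 7, 4 at step 9).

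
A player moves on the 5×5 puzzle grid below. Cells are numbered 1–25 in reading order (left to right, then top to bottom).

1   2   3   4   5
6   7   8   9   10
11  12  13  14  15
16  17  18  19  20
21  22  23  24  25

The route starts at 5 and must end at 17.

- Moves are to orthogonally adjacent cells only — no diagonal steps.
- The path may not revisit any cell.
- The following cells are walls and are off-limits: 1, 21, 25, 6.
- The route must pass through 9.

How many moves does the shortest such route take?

Any route passes through 9 somewhere between 5 and 17. Summing Manhattan distances along the two legs (5 → 9 → 17) gives a lower bound of 2 + 4 = 6 moves.
A route of 6 moves achieves this: 5 → 10 → 9 → 14 → 19 → 18 → 17.
Since 6 matches the lower bound, it is optimal.

6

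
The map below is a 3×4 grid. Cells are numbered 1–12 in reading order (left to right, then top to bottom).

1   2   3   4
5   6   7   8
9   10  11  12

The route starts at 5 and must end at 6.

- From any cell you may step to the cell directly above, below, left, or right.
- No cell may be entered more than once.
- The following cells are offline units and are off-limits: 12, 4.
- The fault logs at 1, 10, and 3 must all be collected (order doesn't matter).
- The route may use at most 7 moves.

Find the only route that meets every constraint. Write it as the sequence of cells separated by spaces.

5 1 2 3 7 11 10 6

The budget equals the shortest possible length, so every move has to be on a shortest route through the required cells.
Route from 5: up to 1, 2× right (reaching 3), 2× down (reaching 11), left to 10, up to 6 — 7 moves in all.
Check: all required cells visited; 7 ≤ 7 moves.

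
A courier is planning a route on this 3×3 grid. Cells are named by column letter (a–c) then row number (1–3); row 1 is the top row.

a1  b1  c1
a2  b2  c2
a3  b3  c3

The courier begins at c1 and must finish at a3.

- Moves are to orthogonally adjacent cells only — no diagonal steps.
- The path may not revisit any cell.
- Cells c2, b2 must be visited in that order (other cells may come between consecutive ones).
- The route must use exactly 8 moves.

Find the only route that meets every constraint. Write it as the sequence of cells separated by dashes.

c1 - c2 - c3 - b3 - b2 - b1 - a1 - a2 - a3

The waypoints must appear in the order c2, b2, with no cell reused.
Route from c1: down 2 to c3, left 1 to b3, up 2 to b1, left 1 to a1, down 2 to a3 — 8 moves in all.
Check: order respected (c2 at step 1, b2 at step 4); 8 moves as required.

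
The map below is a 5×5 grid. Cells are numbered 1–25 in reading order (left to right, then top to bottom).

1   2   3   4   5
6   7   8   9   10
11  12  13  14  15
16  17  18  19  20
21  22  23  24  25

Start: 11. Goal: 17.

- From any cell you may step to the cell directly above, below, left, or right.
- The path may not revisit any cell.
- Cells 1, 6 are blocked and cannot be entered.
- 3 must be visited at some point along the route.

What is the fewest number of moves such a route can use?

8

Any route passes through 3 somewhere between 11 and 17. Summing Manhattan distances along the two legs (11 → 3 → 17) gives a lower bound of 4 + 4 = 8 moves.
A route of 8 moves achieves this: 11 → 12 → 7 → 2 → 3 → 8 → 13 → 18 → 17.
Since 8 matches the lower bound, it is optimal.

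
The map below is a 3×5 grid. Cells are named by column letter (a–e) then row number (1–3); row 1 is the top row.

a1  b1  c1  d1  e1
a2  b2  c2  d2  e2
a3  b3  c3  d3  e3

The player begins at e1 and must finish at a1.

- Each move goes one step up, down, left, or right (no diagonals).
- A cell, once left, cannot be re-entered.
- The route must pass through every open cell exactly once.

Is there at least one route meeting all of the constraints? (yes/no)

yes

One route that works: e1 → e2 → e3 → d3 → d2 → d1 → c1 → c2 → c3 → b3 → a3 → a2 → b2 → b1 → a1.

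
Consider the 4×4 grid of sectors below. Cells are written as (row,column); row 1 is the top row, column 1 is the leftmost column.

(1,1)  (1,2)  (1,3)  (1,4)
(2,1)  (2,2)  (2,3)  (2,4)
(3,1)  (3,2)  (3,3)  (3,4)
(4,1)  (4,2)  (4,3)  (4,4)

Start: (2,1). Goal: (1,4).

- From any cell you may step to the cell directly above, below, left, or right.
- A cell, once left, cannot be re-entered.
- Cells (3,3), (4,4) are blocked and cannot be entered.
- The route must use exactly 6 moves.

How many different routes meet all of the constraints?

7

Need simple routes of exactly 6 moves from (2,1) to (1,4) (Manhattan distance 4, so 1 moves are spent on a detour and 1 undoing it).
Enumerating: (2,1) (1,1) (1,2) (2,2) (2,3) (1,3) (1,4) | (2,1) (1,1) (1,2) (2,2) (2,3) (2,4) (1,4) | (2,1) (1,1) (1,2) (1,3) (2,3) (2,4) (1,4) | (2,1) (3,1) (3,2) (2,2) (1,2) (1,3) (1,4) | (2,1) (3,1) (3,2) (2,2) (2,3) (1,3) (1,4) | (2,1) (3,1) (3,2) (2,2) (2,3) (2,4) (1,4) | (2,1) (2,2) (1,2) (1,3) (2,3) (2,4) (1,4).
That gives 7 routes.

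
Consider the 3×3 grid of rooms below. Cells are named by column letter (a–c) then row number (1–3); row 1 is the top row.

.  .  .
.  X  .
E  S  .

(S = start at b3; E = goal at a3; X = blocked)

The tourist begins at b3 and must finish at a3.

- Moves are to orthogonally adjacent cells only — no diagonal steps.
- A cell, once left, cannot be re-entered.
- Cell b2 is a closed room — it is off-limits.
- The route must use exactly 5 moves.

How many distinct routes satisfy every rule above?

Need simple routes of exactly 5 moves from b3 to a3 (Manhattan distance 1, so 2 moves are spent on a detour and 2 undoing it).
No route satisfies every constraint, so the count is 0.

0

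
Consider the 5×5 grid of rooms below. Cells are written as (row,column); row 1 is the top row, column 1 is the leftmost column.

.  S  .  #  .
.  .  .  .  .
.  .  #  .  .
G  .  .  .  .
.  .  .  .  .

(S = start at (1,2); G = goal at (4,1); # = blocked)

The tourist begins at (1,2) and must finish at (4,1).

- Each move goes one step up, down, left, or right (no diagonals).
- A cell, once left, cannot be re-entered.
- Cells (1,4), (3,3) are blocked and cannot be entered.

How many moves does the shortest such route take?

The Manhattan distance from (1,2) to (4,1) is |1−4| + |2−1| = 4, so at least 4 moves are needed.
A route of 4 moves achieves this: (1,2) → (2,2) → (3,2) → (4,2) → (4,1).
Since 4 matches the lower bound, it is optimal.

4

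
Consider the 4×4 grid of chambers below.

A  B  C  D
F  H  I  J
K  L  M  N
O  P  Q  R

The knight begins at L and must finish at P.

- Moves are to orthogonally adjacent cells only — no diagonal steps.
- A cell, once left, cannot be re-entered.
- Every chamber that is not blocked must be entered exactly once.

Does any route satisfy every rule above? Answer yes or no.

yes

One route that works: L → H → I → M → Q → R → N → J → D → C → B → A → F → K → O → P.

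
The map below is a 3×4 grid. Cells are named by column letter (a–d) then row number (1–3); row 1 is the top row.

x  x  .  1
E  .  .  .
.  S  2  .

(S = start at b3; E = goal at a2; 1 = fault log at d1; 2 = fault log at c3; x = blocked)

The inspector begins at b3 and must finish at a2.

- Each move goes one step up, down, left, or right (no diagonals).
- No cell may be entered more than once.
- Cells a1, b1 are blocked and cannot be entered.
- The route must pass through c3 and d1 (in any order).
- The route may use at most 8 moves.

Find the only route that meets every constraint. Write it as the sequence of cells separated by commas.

Any route must reach c3 and d1 and still end at a2 within 8 moves, so the order of the required stops is forced.
Route from b3: 2× right (reaching d3), 2× up (reaching d1), left to c1, down to c2, 2× left (reaching a2) — 8 moves in all.
Check: all required cells visited; 8 ≤ 8 moves.

b3, c3, d3, d2, d1, c1, c2, b2, a2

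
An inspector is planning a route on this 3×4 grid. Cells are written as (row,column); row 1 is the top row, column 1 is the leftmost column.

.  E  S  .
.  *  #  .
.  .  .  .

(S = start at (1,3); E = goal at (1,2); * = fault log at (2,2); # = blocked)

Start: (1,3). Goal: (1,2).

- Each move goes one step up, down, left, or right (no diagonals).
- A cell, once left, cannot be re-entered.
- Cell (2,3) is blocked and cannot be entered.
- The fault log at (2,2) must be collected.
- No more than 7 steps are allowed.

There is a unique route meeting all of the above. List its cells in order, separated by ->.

The budget equals the shortest possible length, so every move has to be on a shortest route through the required cells.
Route from (1,3): right to (1,4), 2× down (reaching (3,4)), 2× left (reaching (3,2)), 2× up (reaching (1,2)) — 7 moves in all.
Check: all required cells visited; 7 ≤ 7 moves.

(1,3) -> (1,4) -> (2,4) -> (3,4) -> (3,3) -> (3,2) -> (2,2) -> (1,2)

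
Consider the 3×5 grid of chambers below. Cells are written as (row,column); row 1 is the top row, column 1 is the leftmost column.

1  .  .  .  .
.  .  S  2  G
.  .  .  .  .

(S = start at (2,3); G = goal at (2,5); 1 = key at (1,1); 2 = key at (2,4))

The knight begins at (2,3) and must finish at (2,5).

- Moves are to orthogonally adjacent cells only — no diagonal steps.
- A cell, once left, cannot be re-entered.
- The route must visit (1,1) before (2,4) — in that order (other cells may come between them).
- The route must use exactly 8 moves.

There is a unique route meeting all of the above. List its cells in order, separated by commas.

(2,3), (2,2), (2,1), (1,1), (1,2), (1,3), (1,4), (2,4), (2,5)

The waypoints must appear in the order (1,1), (2,4), with no cell reused.
Route from (2,3): 2× left (reaching (2,1)), up to (1,1), 3× right (reaching (1,4)), down to (2,4), right to (2,5) — 8 moves in all.
Check: order respected (1 at step 3, 2 at step 7); 8 moves as required.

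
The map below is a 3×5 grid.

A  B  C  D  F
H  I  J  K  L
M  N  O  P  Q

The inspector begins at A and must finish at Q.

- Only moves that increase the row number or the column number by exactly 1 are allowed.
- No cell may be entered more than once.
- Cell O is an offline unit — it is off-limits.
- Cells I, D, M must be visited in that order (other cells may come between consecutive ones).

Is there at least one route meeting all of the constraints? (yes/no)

D lies above I, so going from I to D would need an upward move — but moves only go right/down, so I cannot be visited before D.

no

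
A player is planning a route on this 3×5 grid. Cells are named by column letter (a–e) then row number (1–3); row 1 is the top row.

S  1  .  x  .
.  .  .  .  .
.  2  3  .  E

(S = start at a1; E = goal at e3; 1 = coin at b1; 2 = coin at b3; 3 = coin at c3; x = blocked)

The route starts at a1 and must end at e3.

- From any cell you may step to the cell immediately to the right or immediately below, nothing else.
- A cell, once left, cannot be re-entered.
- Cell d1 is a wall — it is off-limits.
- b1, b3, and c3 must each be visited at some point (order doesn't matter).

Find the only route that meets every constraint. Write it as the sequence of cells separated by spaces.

Moves only go right or down, so the column and row indices never decrease.
Route from a1: right to b1, 2× down (reaching b3), 3× right (reaching e3) — 6 moves in all.
Check: all required cells visited.

a1 b1 b2 b3 c3 d3 e3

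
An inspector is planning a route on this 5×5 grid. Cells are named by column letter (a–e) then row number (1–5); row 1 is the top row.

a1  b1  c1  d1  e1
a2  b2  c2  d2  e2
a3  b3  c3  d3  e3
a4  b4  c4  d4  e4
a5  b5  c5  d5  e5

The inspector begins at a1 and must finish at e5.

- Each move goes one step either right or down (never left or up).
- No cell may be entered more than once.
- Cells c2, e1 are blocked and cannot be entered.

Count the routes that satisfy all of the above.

A right/down-only route from a1 to e5 makes exactly 4 down-moves and 4 right-moves in some order.
With no other constraints that would be C(8,4) = 70 routes.
Subtract routes through each blocked cell (inclusion–exclusion for overlaps): − through e1: 1 − through c2: 30 → 39.
That gives 39 routes.

39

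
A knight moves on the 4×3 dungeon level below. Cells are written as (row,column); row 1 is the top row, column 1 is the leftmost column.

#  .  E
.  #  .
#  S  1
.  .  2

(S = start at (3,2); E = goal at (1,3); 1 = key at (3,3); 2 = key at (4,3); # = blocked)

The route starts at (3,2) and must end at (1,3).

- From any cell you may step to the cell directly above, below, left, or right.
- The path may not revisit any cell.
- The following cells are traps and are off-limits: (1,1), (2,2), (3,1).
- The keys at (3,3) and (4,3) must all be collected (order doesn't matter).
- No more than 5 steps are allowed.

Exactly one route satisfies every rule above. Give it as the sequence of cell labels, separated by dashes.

The 5-move cap with required stops at (3,3), (4,3) leaves no slack for detours.
Route from (3,2): down to (4,2), right to (4,3), 3× up (reaching (1,3)) — 5 moves in all.
Check: all required cells visited; 5 ≤ 5 moves.

(3,2) - (4,2) - (4,3) - (3,3) - (2,3) - (1,3)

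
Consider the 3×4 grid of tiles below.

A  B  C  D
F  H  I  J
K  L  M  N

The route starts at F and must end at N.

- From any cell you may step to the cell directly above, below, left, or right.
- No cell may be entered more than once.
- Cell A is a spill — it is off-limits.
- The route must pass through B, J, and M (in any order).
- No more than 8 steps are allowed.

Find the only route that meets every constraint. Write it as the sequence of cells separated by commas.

F, H, B, C, D, J, I, M, N

Any route must reach B, J, and M and still end at N within 8 moves, so the order of the required stops is forced.
Route from F: right to H, up to B, 2× right (reaching D), down to J, left to I, down to M, right to N — 8 moves in all.
Check: all required cells visited; 8 ≤ 8 moves.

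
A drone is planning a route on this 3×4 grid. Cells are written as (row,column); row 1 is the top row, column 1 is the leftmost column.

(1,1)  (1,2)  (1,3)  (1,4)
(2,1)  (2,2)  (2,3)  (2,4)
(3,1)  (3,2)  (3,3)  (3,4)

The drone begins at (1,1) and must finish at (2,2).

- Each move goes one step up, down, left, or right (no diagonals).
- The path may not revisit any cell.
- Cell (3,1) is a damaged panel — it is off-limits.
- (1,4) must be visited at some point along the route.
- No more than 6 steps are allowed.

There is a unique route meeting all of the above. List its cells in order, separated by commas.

(1,1), (1,2), (1,3), (1,4), (2,4), (2,3), (2,2)

The 6-move cap with required stops at (1,4) leaves no slack for detours.
Route from (1,1): 3× right (reaching (1,4)), down to (2,4), 2× left (reaching (2,2)) — 6 moves in all.
Check: all required cells visited; 6 ≤ 6 moves.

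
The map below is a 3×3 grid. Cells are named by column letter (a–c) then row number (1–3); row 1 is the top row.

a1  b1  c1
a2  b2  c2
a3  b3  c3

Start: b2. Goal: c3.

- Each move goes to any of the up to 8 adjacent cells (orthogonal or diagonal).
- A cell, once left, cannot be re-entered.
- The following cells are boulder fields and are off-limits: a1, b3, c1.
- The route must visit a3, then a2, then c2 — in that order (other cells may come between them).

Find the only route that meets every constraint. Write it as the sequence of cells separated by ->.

The waypoints must appear in the order a3, a2, c2, with no cell reused.
Route from b2: down-left 1 to a3, up 1 to a2, up-right 1 to b1, down-right 1 to c2, down 1 to c3 — 5 moves in all.
Check: order respected (a3 at step 1, a2 at step 2, c2 at step 4).

b2 -> a3 -> a2 -> b1 -> c2 -> c3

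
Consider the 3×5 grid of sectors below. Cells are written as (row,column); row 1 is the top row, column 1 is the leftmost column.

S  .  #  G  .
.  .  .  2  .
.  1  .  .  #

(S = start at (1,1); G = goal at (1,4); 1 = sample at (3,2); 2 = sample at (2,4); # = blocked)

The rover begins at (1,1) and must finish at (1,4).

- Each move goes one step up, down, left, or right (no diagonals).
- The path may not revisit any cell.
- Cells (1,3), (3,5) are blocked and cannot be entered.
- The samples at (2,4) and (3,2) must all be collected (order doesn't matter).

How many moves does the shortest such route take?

Any route passes through (2,4) and (3,2) in some order between (1,1) and (1,4). Summing Manhattan distances along each leg and taking the cheapest ordering ((1,1) → (3,2) → (2,4) → (1,4)) gives a lower bound of 3 + 3 + 1 = 7 moves.
A route of 7 moves achieves this: (1,1) → (2,1) → (3,1) → (3,2) → (2,2) → (2,3) → (2,4) → (1,4).
Since 7 matches the lower bound, it is optimal.

7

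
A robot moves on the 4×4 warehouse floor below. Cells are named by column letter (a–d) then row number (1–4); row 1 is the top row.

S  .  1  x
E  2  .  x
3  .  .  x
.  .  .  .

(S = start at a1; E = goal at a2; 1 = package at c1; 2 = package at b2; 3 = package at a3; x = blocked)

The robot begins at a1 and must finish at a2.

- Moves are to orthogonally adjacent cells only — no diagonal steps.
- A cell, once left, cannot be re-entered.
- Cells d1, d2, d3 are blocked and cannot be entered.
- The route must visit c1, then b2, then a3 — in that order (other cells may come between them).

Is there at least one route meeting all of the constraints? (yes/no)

yes

One route that works: a1 → b1 → c1 → c2 → b2 → b3 → a3 → a2.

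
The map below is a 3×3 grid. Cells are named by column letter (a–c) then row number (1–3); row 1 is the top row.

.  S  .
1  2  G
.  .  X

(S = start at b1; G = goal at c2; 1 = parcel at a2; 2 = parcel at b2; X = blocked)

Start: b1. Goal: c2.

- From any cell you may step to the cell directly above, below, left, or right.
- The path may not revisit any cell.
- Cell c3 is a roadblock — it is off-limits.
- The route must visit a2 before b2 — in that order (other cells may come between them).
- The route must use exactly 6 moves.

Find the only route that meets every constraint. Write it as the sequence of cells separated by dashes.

b1 - a1 - a2 - a3 - b3 - b2 - c2

The waypoints must appear in the order a2, b2, with no cell reused.
Route from b1: left to a1, 2× down (reaching a3), right to b3, up to b2, right to c2 — 6 moves in all.
Check: order respected (1 at step 2, 2 at step 5); 6 moves as required.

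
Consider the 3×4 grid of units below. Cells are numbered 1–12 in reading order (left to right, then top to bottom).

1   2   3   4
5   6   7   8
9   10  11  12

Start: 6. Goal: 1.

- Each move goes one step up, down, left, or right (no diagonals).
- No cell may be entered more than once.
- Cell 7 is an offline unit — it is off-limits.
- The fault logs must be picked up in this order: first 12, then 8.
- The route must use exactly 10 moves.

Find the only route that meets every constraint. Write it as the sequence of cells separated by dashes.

The waypoints must appear in the order 12, 8, with no cell reused.
Route from 6: left 1 to 5, down 1 to 9, right 3 to 12, up 2 to 4, left 3 to 1 — 10 moves in all.
Check: order respected (12 at step 5, 8 at step 6); 10 moves as required.

6 - 5 - 9 - 10 - 11 - 12 - 8 - 4 - 3 - 2 - 1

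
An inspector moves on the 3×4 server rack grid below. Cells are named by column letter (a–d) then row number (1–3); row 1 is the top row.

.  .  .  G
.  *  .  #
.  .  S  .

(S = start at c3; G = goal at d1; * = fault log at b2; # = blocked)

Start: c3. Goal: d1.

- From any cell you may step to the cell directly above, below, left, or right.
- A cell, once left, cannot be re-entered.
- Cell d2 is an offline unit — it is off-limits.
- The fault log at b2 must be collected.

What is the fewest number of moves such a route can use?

Any route passes through b2 somewhere between c3 and d1. Summing Manhattan distances along the two legs (c3 → b2 → d1) gives a lower bound of 2 + 3 = 5 moves.
A route of 5 moves achieves this: c3 → c2 → b2 → b1 → c1 → d1.
Since 5 matches the lower bound, it is optimal.

5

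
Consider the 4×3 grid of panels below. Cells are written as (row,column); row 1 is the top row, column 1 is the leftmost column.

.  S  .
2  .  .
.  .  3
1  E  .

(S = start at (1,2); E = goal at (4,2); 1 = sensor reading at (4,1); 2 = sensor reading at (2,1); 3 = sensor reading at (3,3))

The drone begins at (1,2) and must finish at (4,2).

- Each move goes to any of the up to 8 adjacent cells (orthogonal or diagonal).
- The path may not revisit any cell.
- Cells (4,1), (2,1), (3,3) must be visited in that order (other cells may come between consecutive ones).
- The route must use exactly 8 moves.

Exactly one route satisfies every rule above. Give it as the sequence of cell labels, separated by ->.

The waypoints must appear in the order (4,1), (2,1), (3,3), with no cell reused.
Route from (1,2): down-right to (2,3), 2× down-left (reaching (4,1)), 2× up (reaching (2,1)), right to (2,2), down-right to (3,3), down-left to (4,2) — 8 moves in all.
Check: order respected (1 at step 3, 2 at step 5, 3 at step 7); 8 moves as required.

(1,2) -> (2,3) -> (3,2) -> (4,1) -> (3,1) -> (2,1) -> (2,2) -> (3,3) -> (4,2)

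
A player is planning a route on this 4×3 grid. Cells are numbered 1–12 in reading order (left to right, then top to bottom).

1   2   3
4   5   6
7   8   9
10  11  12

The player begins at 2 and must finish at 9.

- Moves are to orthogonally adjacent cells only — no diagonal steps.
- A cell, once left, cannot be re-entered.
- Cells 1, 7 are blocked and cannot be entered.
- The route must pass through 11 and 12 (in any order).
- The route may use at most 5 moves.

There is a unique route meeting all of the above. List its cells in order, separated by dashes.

2 - 5 - 8 - 11 - 12 - 9

Any route must reach 11 and 12 and still end at 9 within 5 moves, so the order of the required stops is forced.
Route from 2: 3× down (reaching 11), right to 12, up to 9 — 5 moves in all.
Check: all required cells visited; 5 ≤ 5 moves.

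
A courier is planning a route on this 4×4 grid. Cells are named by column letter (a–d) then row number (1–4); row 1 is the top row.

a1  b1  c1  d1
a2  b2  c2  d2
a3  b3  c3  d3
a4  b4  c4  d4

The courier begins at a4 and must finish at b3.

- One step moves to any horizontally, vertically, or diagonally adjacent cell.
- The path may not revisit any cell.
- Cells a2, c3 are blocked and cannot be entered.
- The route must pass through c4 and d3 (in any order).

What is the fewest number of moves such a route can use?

Any route passes through c4 and d3 in some order between a4 and b3. Summing Chebyshev distances along each leg and taking the cheapest ordering (a4 → d3 → c4 → b3) gives a lower bound of 3 + 1 + 1 = 5 moves.
A route of 5 moves achieves this: a4 → b4 → c4 → d3 → c2 → b3.
Since 5 matches the lower bound, it is optimal.

5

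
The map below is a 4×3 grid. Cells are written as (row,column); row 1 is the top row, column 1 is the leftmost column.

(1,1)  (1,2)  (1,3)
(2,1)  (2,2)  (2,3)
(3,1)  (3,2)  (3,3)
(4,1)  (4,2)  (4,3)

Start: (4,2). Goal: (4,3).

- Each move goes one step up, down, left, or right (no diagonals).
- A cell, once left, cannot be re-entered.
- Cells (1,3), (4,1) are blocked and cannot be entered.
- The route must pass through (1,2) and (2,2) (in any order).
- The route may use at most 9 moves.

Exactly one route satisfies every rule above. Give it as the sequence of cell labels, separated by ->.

(4,2) -> (3,2) -> (3,1) -> (2,1) -> (1,1) -> (1,2) -> (2,2) -> (2,3) -> (3,3) -> (4,3)

The budget equals the shortest possible length, so every move has to be on a shortest route through the required cells.
Route from (4,2): up to (3,2), left to (3,1), 2× up (reaching (1,1)), right to (1,2), down to (2,2), right to (2,3), 2× down (reaching (4,3)) — 9 moves in all.
Check: all required cells visited; 9 ≤ 9 moves.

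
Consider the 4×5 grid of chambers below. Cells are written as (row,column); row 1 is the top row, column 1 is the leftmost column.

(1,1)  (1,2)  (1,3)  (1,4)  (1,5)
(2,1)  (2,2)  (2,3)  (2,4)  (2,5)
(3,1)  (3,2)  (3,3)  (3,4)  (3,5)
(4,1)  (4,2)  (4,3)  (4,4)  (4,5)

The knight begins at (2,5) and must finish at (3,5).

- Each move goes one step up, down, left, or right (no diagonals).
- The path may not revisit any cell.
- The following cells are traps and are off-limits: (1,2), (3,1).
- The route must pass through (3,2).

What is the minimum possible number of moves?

7

Any route passes through (3,2) somewhere between (2,5) and (3,5). Summing Manhattan distances along the two legs ((2,5) → (3,2) → (3,5)) gives a lower bound of 4 + 3 = 7 moves.
A route of 7 moves achieves this: (2,5) → (2,4) → (2,3) → (2,2) → (3,2) → (3,3) → (3,4) → (3,5).
Since 7 matches the lower bound, it is optimal.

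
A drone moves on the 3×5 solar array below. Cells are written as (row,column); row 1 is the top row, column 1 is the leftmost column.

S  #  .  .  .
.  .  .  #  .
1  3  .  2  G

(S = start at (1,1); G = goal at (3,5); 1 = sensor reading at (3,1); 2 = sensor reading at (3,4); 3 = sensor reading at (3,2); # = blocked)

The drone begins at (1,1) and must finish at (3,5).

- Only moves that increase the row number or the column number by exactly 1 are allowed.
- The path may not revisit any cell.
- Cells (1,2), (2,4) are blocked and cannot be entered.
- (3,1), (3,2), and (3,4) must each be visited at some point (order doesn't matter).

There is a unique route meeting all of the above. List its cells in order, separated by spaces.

Moves only go right or down, so the column and row indices never decrease.
Route from (1,1): 2× down (reaching (3,1)), 4× right (reaching (3,5)) — 6 moves in all.
Check: all required cells visited.

(1,1) (2,1) (3,1) (3,2) (3,3) (3,4) (3,5)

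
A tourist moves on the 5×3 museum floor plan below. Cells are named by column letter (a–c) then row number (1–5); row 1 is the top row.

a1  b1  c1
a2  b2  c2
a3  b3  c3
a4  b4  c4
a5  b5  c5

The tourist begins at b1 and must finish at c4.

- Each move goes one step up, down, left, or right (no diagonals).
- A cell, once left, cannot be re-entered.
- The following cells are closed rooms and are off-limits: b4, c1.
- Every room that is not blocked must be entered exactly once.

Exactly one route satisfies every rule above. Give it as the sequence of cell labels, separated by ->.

Need to visit all 13 open cells exactly once, starting at b1 and ending at c4.
Cell a5 has only two open neighbours (a4 and b5), so the path must pass straight through it: one of those is the cell it's entered from and the other is where it exits.
Route from b1: left 1 to a1, down 1 to a2, right 2 to c2, down 1 to c3, left 2 to a3, down 2 to a5, right 2 to c5, up 1 to c4 — 12 moves in all.
Check: all 13 open cells covered.

b1 -> a1 -> a2 -> b2 -> c2 -> c3 -> b3 -> a3 -> a4 -> a5 -> b5 -> c5 -> c4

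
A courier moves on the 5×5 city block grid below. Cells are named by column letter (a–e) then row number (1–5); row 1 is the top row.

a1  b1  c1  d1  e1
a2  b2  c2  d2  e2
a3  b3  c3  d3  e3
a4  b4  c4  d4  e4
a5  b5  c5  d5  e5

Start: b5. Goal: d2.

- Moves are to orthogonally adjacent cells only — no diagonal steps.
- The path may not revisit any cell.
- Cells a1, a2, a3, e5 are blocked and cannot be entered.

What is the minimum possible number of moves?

The Manhattan distance from b5 to d2 is |5−2| + |2−4| = 5, so at least 5 moves are needed.
A route of 5 moves achieves this: b5 → b4 → b3 → b2 → c2 → d2.
Since 5 matches the lower bound, it is optimal.

5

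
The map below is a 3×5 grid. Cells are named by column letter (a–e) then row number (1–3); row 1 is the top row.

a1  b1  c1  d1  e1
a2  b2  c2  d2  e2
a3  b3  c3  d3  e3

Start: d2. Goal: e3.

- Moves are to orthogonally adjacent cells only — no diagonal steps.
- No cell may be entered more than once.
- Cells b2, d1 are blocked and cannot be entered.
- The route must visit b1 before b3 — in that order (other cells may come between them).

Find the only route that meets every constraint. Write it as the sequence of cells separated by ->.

d2 -> c2 -> c1 -> b1 -> a1 -> a2 -> a3 -> b3 -> c3 -> d3 -> e3

The waypoints must appear in the order b1, b3, with no cell reused.
Route from d2: left 1 to c2, up 1 to c1, left 2 to a1, down 2 to a3, right 4 to e3 — 10 moves in all.
Check: order respected (b1 at step 3, b3 at step 7).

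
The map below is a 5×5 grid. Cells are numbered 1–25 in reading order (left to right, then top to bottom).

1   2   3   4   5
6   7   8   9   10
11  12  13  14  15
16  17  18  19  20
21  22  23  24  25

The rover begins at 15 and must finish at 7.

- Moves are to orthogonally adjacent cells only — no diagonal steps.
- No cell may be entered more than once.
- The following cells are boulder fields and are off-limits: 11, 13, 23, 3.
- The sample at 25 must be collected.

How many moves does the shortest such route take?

Any route passes through 25 somewhere between 15 and 7. Summing Manhattan distances along the two legs (15 → 25 → 7) gives a lower bound of 2 + 6 = 8 moves.
A route of 8 moves achieves this: 15 → 20 → 25 → 24 → 19 → 14 → 9 → 8 → 7.
Since 8 matches the lower bound, it is optimal.

8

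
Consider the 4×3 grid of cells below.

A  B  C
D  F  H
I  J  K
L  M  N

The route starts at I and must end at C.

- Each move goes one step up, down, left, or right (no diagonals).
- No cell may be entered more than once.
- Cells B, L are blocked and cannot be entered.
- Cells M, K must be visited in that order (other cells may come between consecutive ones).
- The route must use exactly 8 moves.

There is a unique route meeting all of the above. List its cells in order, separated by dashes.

The waypoints must appear in the order M, K, with no cell reused.
Route from I: up to D, right to F, 2× down (reaching M), right to N, 3× up (reaching C) — 8 moves in all.
Check: order respected (M at step 4, K at step 6); 8 moves as required.

I - D - F - J - M - N - K - H - C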